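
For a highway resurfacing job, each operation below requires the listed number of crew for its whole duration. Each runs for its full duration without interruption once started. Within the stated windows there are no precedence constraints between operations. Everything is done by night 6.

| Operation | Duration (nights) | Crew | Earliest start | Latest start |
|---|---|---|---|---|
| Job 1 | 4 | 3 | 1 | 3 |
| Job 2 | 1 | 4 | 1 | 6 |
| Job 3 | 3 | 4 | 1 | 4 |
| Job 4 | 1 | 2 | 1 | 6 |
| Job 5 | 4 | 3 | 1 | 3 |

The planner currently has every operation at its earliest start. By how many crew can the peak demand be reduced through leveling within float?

6

Early-start peak: n1:16  n2:10  n3:10  n4:6  n5:0  n6:0 ⇒ 16.
Leveled (Job 1@1, Job 2@1, Job 3@2, Job 4@1, Job 5@2): n1:9  n2:10  n3:10  n4:10  n5:3  n6:0 ⇒ 10.
Reduction 16 − 10 = 6.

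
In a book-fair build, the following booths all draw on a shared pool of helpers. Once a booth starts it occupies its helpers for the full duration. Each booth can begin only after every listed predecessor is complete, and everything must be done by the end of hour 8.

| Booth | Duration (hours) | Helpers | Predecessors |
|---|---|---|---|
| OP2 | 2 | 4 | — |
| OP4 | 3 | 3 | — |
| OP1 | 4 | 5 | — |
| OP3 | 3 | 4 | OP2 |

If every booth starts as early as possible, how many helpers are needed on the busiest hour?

12

Early-start schedule: OP2@1, OP4@1, OP1@1, OP3@3.
Load per hour: hour 1: 12, hour 2: 12, hour 3: 12, hour 4: 9, hour 5: 4, hour 6: 0, hour 7: 0, hour 8: 0.
Peak is 12.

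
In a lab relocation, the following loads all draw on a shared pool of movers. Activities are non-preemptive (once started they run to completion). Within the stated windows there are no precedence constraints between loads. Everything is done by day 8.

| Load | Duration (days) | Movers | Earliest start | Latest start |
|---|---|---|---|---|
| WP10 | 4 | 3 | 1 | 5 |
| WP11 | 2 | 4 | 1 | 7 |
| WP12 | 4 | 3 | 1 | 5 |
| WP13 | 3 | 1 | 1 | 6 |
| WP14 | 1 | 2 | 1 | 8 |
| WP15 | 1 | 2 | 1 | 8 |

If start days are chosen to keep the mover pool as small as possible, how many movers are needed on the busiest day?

6

Early-start (WP10@1, WP11@1, WP12@1, WP13@1, WP14@1, WP15@1) gives peak 15: d1:15  d2:11  d3:7  d4:6  d5:0  d6:0  d7:0  d8:0.
Shift WP11→5, WP13→5, WP14→7, WP15→7.
Schedule WP10@1, WP11@5, WP12@1, WP13@5, WP14@7, WP15@7: d1:6  d2:6  d3:6  d4:6  d5:5  d6:5  d7:5  d8:0 — peak 6.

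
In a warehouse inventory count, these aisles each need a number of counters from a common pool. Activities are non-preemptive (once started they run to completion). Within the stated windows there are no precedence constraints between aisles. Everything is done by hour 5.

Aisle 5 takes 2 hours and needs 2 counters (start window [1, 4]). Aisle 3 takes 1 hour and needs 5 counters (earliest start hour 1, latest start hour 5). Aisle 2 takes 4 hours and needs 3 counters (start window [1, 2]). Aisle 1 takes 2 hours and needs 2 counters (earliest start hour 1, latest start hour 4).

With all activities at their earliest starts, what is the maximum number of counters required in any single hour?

Early-start schedule: Aisle 5@1, Aisle 3@1, Aisle 2@1, Aisle 1@1.
Load per hour: hour 1: 12, hour 2: 7, hour 3: 3, hour 4: 3, hour 5: 0.
Peak is 12.

12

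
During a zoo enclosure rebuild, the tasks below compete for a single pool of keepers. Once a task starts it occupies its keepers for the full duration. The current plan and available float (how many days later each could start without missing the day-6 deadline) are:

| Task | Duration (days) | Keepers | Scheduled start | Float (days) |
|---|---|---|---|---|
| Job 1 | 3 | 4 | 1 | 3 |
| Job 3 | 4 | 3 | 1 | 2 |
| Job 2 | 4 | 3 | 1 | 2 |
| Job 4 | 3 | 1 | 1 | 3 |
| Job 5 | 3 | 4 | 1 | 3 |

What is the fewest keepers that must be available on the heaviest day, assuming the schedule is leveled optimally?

11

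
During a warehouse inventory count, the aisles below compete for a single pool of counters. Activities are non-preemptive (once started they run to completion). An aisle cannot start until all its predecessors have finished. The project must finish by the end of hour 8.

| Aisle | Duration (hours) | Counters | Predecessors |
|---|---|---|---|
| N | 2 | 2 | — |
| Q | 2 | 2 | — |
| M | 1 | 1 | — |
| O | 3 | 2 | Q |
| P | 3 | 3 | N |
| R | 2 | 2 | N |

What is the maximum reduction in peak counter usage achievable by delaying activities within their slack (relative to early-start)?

3

Early-start peak: h1:5  h2:4  h3:7  h4:7  h5:5  h6:0  h7:0  h8:0 ⇒ 7.
Leveled (N@1, Q@1, M@3, O@3, P@6, R@4): h1:4  h2:4  h3:3  h4:4  h5:4  h6:3  h7:3  h8:3 ⇒ 4.
Reduction 7 − 4 = 3.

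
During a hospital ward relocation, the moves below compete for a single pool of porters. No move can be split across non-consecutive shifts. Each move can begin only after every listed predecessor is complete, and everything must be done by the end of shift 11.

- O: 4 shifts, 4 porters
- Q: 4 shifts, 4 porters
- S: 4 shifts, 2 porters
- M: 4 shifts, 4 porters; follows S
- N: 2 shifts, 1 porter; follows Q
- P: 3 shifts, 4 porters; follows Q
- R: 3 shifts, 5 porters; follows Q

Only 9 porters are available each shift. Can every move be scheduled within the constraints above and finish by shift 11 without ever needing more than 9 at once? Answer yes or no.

Schedule O@5, Q@1, S@1, M@5, N@5, P@9, R@9: s1:6  s2:6  s3:6  s4:6  s5:9  s6:9  s7:8  s8:8  s9:9  s10:9  s11:9 — peak 9 ≤ 9.

yes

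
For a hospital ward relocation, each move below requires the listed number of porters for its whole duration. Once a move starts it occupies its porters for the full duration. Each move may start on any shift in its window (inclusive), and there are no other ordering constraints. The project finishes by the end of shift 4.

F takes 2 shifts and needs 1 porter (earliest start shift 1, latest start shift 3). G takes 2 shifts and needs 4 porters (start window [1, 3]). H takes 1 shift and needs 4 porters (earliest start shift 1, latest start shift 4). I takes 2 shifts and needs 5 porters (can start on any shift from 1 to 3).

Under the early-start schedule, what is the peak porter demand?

14

Early-start schedule: F@1, G@1, H@1, I@1.
Load per shift: shift 1: 14, shift 2: 10, shift 3: 0, shift 4: 0.
Peak is 14.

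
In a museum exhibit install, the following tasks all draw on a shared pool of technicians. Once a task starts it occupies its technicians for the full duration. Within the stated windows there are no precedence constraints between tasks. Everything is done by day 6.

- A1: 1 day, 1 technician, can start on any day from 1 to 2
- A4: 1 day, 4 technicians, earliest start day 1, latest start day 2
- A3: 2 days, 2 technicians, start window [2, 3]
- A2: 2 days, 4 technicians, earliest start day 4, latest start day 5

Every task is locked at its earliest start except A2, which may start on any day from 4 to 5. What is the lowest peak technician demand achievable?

A2@4: d1:5  d2:2  d3:2  d4:4  d5:4  d6:0 → peak 5
A2@5: d1:5  d2:2  d3:2  d4:0  d5:4  d6:4 → peak 5
Best is A2@4, peak 5.

5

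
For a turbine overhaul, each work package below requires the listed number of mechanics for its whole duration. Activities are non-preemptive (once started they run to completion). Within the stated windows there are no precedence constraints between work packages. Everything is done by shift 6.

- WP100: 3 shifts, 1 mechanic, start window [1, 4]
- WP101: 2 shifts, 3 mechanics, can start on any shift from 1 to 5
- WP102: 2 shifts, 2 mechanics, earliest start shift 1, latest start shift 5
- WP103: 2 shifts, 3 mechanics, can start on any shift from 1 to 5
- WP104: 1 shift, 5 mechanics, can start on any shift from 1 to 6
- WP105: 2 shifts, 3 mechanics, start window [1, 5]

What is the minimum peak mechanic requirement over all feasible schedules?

6

Early-start (WP100@1, WP101@1, WP102@1, WP103@1, WP104@1, WP105@1) gives peak 17: s1:17  s2:12  s3:1  s4:0  s5:0  s6:0.
Shift WP103→3, WP104→6, WP105→4.
Schedule WP100@1, WP101@1, WP102@1, WP103@3, WP104@6, WP105@4: s1:6  s2:6  s3:4  s4:6  s5:3  s6:5 — peak 6.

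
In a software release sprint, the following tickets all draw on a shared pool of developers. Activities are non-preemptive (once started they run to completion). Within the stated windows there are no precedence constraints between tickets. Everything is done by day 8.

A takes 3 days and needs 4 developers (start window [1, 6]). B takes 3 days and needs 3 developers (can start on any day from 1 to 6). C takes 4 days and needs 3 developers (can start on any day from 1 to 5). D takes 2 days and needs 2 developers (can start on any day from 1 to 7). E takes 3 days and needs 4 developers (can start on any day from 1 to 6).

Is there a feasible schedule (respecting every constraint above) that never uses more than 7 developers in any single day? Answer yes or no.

yes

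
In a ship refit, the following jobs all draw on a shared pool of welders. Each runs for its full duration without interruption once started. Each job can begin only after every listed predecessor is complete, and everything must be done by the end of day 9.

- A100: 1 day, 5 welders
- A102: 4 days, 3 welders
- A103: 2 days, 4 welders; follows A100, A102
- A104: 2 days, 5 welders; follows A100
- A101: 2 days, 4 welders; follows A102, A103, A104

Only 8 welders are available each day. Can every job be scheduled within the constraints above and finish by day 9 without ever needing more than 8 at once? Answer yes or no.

Schedule A100@1, A102@1, A103@5, A104@2, A101@7: d1:8  d2:8  d3:8  d4:3  d5:4  d6:4  d7:4  d8:4  d9:0 — peak 8 ≤ 8.

yes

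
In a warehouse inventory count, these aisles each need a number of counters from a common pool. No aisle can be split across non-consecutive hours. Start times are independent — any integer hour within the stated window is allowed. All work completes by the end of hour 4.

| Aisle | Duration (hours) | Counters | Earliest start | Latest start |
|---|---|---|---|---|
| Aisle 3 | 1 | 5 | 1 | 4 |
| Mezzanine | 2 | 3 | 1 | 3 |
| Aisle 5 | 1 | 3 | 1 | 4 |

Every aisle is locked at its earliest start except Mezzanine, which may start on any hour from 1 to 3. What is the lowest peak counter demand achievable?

Mezzanine@1: h1:11  h2:3  h3:0  h4:0 → peak 11
Mezzanine@2: h1:8  h2:3  h3:3  h4:0 → peak 8
Mezzanine@3: h1:8  h2:0  h3:3  h4:3 → peak 8
Best is Mezzanine@2, peak 8.

8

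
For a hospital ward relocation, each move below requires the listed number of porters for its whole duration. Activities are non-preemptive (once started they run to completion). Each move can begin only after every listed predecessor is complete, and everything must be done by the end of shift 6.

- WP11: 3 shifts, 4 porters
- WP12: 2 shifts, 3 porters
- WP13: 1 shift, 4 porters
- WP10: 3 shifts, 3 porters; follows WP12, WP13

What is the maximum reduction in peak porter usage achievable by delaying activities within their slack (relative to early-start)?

4

Early-start peak: s1:11  s2:7  s3:7  s4:3  s5:3  s6:0 ⇒ 11.
Leveled (WP11@2, WP12@1, WP13@1, WP10@3): s1:7  s2:7  s3:7  s4:7  s5:3  s6:0 ⇒ 7.
Reduction 11 − 7 = 4.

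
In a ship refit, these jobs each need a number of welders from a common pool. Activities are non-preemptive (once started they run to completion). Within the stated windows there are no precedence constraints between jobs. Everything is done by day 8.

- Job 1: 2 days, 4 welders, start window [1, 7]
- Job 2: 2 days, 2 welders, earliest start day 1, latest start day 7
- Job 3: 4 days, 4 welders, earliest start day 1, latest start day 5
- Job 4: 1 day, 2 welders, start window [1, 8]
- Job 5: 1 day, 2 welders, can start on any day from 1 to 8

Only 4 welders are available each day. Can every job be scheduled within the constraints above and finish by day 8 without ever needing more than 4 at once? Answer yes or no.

Schedule Job 1@1, Job 2@3, Job 3@5, Job 4@3, Job 5@4: d1:4  d2:4  d3:4  d4:4  d5:4  d6:4  d7:4  d8:4 — peak 4 ≤ 4.

yes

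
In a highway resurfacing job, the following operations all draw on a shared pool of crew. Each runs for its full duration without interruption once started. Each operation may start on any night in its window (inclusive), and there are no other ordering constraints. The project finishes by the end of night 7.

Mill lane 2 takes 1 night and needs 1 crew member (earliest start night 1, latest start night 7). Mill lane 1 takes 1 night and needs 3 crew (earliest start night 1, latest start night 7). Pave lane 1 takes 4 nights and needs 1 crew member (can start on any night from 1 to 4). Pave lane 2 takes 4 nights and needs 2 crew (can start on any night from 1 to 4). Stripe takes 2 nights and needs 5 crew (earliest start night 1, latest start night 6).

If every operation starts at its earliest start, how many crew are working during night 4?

3

At early start, night 4 has: Pave lane 1, Pave lane 2.
Demand: 1 + 2 = 3.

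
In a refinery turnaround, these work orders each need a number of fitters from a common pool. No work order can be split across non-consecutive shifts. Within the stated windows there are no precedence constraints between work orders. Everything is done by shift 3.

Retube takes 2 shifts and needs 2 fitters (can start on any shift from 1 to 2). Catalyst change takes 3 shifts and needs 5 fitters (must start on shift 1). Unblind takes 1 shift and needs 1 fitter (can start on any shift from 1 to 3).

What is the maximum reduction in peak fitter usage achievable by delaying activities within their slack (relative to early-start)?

1

Early-start peak: s1:8  s2:7  s3:5 ⇒ 8.
Leveled (Retube@1, Catalyst change@1, Unblind@3): s1:7  s2:7  s3:6 ⇒ 7.
Reduction 8 − 7 = 1.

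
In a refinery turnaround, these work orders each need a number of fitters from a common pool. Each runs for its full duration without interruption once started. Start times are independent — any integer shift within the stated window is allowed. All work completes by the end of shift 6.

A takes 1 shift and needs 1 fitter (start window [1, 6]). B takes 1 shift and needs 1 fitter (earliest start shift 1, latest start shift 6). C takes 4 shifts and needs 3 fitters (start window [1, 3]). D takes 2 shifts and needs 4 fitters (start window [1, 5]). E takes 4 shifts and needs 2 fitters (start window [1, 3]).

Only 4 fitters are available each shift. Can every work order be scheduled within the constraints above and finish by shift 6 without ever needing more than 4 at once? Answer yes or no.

Total fitter-shifts = 30; over 6 shifts the average is 30/6 > 4, so some shift must exceed 4.

no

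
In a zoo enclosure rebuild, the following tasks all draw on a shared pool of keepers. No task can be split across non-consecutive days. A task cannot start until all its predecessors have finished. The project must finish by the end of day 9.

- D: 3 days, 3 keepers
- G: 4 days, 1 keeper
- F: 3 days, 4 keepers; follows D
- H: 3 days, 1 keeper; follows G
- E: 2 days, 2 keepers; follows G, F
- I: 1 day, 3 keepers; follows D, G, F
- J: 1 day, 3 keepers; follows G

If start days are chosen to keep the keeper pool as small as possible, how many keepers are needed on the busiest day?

5

Early-start (D@1, G@1, F@4, H@5, E@7, I@7, J@5) gives peak 8: d1:4  d2:4  d3:4  d4:5  d5:8  d6:5  d7:6  d8:2  d9:0.
Shift I→8, J→9.
Schedule D@1, G@1, F@4, H@5, E@7, I@8, J@9: d1:4  d2:4  d3:4  d4:5  d5:5  d6:5  d7:3  d8:5  d9:3 — peak 5.
Total keeper-days = 38 over 9 days ⇒ peak ≥ ⌈38/9⌉ = 5, so 5 is optimal.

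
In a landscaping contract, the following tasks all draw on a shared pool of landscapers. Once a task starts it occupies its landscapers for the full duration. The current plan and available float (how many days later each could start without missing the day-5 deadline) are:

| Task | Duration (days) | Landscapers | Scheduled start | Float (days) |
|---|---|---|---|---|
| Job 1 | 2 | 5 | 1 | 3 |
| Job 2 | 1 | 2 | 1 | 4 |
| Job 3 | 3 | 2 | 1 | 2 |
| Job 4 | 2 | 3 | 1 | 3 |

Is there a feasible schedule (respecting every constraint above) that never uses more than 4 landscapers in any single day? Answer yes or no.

Total landscaper-days = 24; over 5 days the average is 24/5 > 4, so some day must exceed 4.

no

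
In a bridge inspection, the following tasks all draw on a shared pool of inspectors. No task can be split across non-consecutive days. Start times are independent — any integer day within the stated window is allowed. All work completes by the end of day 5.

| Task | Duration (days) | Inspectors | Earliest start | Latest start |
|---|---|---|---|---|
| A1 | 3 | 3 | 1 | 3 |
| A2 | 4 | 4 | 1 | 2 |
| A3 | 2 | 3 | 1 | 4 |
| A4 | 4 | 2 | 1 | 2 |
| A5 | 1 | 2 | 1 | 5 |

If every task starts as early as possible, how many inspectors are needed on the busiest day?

14

Early-start schedule: A1@1, A2@1, A3@1, A4@1, A5@1.
Load per day: day 1: 14, day 2: 12, day 3: 9, day 4: 6, day 5: 0.
Peak is 14.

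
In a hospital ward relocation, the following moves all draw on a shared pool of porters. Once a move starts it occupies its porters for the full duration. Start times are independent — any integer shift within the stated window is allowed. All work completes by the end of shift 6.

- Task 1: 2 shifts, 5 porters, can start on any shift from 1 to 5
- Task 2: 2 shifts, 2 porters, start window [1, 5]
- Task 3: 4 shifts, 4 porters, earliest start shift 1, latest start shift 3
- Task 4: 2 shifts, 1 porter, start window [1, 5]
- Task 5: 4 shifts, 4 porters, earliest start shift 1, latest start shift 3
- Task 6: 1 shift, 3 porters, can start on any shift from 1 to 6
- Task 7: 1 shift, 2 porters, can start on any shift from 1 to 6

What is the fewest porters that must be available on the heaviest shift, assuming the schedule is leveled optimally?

9

Early-start (Task 1@1, Task 2@1, Task 3@1, Task 4@1, Task 5@1, Task 6@1, Task 7@1) gives peak 21: s1:21  s2:16  s3:8  s4:8  s5:0  s6:0.
Shift Task 2→5, Task 4→3, Task 5→3, Task 6→5, Task 7→6.
Schedule Task 1@1, Task 2@5, Task 3@1, Task 4@3, Task 5@3, Task 6@5, Task 7@6: s1:9  s2:9  s3:9  s4:9  s5:9  s6:8 — peak 9.
Total porter-shifts = 53 over 6 shifts ⇒ peak ≥ ⌈53/6⌉ = 9, so 9 is optimal.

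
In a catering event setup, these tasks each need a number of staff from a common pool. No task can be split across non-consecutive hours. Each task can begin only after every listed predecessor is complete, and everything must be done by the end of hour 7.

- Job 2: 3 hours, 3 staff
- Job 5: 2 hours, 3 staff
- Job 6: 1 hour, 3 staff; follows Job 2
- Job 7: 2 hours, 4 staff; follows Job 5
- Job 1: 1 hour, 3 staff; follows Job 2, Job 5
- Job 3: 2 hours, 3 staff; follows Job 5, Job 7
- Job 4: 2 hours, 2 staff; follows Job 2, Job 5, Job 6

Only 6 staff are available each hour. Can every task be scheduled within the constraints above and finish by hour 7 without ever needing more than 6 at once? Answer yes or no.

no

The minimum achievable peak is 7; 6 < 7, so no feasible schedule stays within the cap.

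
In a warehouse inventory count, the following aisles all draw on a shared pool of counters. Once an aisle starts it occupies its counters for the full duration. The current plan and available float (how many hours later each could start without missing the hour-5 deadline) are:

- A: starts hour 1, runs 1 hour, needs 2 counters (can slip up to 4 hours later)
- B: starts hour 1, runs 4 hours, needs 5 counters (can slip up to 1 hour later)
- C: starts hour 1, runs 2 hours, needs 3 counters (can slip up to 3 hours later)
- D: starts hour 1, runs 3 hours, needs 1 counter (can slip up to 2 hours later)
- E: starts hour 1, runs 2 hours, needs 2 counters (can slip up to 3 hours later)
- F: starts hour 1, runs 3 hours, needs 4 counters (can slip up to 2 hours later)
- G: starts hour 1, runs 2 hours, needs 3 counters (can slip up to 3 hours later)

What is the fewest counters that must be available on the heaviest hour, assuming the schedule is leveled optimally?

Early-start (A@1, B@1, C@1, D@1, E@1, F@1, G@1) gives peak 20: h1:20  h2:18  h3:10  h4:5  h5:0.
Shift E→2, F→3, G→4.
Schedule A@1, B@1, C@1, D@1, E@2, F@3, G@4: h1:11  h2:11  h3:12  h4:12  h5:7 — peak 12.

12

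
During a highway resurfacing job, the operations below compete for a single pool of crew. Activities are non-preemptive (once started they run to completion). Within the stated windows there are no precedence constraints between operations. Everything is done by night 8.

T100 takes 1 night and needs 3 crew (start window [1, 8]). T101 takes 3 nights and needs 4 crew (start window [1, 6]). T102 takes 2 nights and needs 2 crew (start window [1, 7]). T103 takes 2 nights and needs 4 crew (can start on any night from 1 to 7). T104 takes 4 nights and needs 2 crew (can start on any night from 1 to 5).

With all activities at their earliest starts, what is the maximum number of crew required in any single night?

15

Early-start schedule: T100@1, T101@1, T102@1, T103@1, T104@1.
Load per night: night 1: 15, night 2: 12, night 3: 6, night 4: 2, night 5: 0, night 6: 0, night 7: 0, night 8: 0.
Peak is 15.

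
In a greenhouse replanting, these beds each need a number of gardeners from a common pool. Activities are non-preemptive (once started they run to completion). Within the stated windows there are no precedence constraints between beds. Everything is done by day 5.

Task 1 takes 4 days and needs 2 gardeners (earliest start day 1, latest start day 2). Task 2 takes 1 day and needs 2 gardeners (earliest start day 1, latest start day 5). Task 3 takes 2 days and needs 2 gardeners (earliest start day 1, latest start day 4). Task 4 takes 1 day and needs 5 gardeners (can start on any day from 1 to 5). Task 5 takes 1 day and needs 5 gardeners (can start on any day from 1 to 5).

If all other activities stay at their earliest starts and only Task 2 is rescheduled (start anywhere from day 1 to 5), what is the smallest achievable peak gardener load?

Task 2@1: d1:16  d2:4  d3:2  d4:2  d5:0 → peak 16
Task 2@2: d1:14  d2:6  d3:2  d4:2  d5:0 → peak 14
Task 2@3: d1:14  d2:4  d3:4  d4:2  d5:0 → peak 14
Task 2@4: d1:14  d2:4  d3:2  d4:4  d5:0 → peak 14
Task 2@5: d1:14  d2:4  d3:2  d4:2  d5:2 → peak 14
Best is Task 2@2, peak 14.

14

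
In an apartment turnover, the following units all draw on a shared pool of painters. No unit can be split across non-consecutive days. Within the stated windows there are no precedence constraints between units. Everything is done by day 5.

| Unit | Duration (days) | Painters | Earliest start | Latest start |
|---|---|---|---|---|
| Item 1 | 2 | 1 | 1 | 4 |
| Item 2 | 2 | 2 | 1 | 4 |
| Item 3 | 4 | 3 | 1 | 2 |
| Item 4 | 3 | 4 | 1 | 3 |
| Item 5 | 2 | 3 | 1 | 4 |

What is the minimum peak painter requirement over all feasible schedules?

Early-start (Item 1@1, Item 2@1, Item 3@1, Item 4@1, Item 5@1) gives peak 13: d1:13  d2:13  d3:7  d4:3  d5:0.
Shift Item 2→4, Item 5→4.
Schedule Item 1@1, Item 2@4, Item 3@1, Item 4@1, Item 5@4: d1:8  d2:8  d3:7  d4:8  d5:5 — peak 8.
Total painter-days = 36 over 5 days ⇒ peak ≥ ⌈36/5⌉ = 8, so 8 is optimal.

8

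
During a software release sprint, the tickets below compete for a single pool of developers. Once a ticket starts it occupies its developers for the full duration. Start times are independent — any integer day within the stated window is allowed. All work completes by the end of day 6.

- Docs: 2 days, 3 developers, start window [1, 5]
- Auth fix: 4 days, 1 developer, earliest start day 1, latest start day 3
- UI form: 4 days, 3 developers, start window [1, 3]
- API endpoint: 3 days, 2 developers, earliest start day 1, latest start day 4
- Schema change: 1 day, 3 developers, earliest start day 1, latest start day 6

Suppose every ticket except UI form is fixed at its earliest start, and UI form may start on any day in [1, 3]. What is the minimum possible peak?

UI form@1: d1:12  d2:9  d3:6  d4:4  d5:0  d6:0 → peak 12
UI form@2: d1:9  d2:9  d3:6  d4:4  d5:3  d6:0 → peak 9
UI form@3: d1:9  d2:6  d3:6  d4:4  d5:3  d6:3 → peak 9
Best is UI form@2, peak 9.

9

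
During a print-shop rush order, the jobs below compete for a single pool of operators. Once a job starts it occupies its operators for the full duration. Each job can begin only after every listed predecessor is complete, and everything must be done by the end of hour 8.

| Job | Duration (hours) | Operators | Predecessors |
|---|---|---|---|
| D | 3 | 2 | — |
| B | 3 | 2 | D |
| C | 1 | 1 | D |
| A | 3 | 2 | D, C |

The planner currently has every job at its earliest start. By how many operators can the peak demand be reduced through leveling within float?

Early-start peak: h1:2  h2:2  h3:2  h4:3  h5:4  h6:4  h7:2  h8:0 ⇒ 4.
Leveled (D@1, B@4, C@4, A@5): h1:2  h2:2  h3:2  h4:3  h5:4  h6:4  h7:2  h8:0 ⇒ 4.
Reduction 4 − 4 = 0.

0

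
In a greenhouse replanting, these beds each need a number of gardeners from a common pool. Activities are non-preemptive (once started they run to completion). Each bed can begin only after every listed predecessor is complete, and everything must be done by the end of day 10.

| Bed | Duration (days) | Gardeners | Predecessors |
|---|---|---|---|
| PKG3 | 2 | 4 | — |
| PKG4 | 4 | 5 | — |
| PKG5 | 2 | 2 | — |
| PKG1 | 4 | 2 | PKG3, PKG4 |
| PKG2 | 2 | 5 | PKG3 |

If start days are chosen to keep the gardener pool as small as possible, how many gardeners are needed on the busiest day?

7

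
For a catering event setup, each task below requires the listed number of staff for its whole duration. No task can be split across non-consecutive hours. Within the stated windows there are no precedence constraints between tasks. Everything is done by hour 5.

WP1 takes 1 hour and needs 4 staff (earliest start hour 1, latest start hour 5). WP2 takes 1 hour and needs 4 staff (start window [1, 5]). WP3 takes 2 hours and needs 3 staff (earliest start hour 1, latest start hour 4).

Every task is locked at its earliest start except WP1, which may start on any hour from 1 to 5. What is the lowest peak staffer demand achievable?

7

WP1@1: h1:11  h2:3  h3:0  h4:0  h5:0 → peak 11
WP1@2: h1:7  h2:7  h3:0  h4:0  h5:0 → peak 7
WP1@3: h1:7  h2:3  h3:4  h4:0  h5:0 → peak 7
WP1@4: h1:7  h2:3  h3:0  h4:4  h5:0 → peak 7
WP1@5: h1:7  h2:3  h3:0  h4:0  h5:4 → peak 7
Best is WP1@2, peak 7.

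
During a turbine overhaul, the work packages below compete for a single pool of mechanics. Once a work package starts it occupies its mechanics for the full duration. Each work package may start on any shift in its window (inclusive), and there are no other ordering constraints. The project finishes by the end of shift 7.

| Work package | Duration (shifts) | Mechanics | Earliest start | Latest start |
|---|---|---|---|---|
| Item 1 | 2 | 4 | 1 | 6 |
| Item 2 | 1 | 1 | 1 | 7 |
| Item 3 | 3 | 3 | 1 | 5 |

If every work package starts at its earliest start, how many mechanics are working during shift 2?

At early start, shift 2 has: Item 1, Item 3.
Demand: 4 + 3 = 7.

7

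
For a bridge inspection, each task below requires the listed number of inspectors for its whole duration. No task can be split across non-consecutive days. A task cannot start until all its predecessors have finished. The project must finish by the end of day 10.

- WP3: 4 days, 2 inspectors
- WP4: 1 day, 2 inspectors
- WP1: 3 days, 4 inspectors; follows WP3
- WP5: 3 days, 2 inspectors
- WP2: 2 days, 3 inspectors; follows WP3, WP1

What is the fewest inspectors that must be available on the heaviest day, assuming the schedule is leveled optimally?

Early-start (WP3@1, WP4@1, WP1@5, WP5@1, WP2@8) gives peak 6: d1:6  d2:4  d3:4  d4:2  d5:4  d6:4  d7:4  d8:3  d9:3  d10:0.
Shift WP5→2.
Schedule WP3@1, WP4@1, WP1@5, WP5@2, WP2@8: d1:4  d2:4  d3:4  d4:4  d5:4  d6:4  d7:4  d8:3  d9:3  d10:0 — peak 4.
Total inspector-days = 34 over 10 days ⇒ peak ≥ ⌈34/10⌉ = 4, so 4 is optimal.

4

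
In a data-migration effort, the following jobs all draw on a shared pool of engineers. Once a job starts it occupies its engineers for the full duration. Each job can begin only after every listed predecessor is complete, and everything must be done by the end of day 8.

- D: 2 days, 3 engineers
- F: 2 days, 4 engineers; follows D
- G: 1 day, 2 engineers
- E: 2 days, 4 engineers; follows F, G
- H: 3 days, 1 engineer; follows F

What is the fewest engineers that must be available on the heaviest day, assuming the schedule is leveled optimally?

5

Schedule D@1, F@3, G@1, E@5, H@5: d1:5  d2:3  d3:4  d4:4  d5:5  d6:5  d7:1  d8:0 — peak 5.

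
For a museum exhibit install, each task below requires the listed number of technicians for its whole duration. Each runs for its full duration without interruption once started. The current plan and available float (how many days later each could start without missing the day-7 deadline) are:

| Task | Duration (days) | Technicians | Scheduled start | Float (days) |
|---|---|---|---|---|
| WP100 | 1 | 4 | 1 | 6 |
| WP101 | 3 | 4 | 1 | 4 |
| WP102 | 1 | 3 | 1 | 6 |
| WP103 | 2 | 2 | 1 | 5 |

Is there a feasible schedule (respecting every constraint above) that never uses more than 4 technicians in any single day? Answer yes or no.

yes

Schedule WP100@1, WP101@2, WP102@5, WP103@6: d1:4  d2:4  d3:4  d4:4  d5:3  d6:2  d7:2 — peak 4 ≤ 4.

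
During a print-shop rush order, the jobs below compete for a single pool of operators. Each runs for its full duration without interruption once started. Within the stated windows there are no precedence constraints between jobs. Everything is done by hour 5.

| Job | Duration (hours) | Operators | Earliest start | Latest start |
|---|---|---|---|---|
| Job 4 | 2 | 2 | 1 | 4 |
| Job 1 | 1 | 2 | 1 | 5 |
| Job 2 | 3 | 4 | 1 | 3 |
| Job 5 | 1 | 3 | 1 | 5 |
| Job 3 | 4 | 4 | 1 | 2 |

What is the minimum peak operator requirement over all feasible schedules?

8

Early-start (Job 4@1, Job 1@1, Job 2@1, Job 5@1, Job 3@1) gives peak 15: h1:15  h2:10  h3:8  h4:4  h5:0.
Shift Job 2→3, Job 3→2.
Schedule Job 4@1, Job 1@1, Job 2@3, Job 5@1, Job 3@2: h1:7  h2:6  h3:8  h4:8  h5:8 — peak 8.
Total operator-hours = 37 over 5 hours ⇒ peak ≥ ⌈37/5⌉ = 8, so 8 is optimal.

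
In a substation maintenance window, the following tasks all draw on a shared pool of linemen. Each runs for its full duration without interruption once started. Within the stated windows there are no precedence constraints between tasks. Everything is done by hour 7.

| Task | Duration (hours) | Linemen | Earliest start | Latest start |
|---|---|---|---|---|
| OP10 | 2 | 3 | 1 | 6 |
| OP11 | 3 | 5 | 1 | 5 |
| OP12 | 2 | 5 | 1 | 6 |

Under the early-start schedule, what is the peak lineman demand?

13

Early-start schedule: OP10@1, OP11@1, OP12@1.
Load per hour: hour 1: 13, hour 2: 13, hour 3: 5, hour 4: 0, hour 5: 0, hour 6: 0, hour 7: 0.
Peak is 13.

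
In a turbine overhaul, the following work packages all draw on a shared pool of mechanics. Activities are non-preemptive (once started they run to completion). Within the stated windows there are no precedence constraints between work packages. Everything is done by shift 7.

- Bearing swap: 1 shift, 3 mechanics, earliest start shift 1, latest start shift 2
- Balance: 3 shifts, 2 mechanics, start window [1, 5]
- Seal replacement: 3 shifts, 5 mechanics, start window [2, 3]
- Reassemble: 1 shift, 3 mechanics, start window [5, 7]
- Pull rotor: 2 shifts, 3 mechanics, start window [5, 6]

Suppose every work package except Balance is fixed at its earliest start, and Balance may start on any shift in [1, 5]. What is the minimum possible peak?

7

Balance@1: s1:5  s2:7  s3:7  s4:5  s5:6  s6:3  s7:0 → peak 7
Balance@2: s1:3  s2:7  s3:7  s4:7  s5:6  s6:3  s7:0 → peak 7
Balance@3: s1:3  s2:5  s3:7  s4:7  s5:8  s6:3  s7:0 → peak 8
Balance@4: s1:3  s2:5  s3:5  s4:7  s5:8  s6:5  s7:0 → peak 8
Balance@5: s1:3  s2:5  s3:5  s4:5  s5:8  s6:5  s7:2 → peak 8
Best is Balance@1, peak 7.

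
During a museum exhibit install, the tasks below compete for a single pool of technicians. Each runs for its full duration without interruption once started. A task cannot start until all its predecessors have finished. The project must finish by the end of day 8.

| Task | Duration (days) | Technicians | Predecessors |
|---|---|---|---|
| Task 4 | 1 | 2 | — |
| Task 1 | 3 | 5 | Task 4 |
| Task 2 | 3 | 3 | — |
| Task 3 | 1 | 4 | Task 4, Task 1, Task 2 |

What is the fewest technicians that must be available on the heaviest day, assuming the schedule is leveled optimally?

5

Early-start (Task 4@1, Task 1@2, Task 2@1, Task 3@5) gives peak 8: d1:5  d2:8  d3:8  d4:5  d5:4  d6:0  d7:0  d8:0.
Shift Task 2→5, Task 3→8.
Schedule Task 4@1, Task 1@2, Task 2@5, Task 3@8: d1:2  d2:5  d3:5  d4:5  d5:3  d6:3  d7:3  d8:4 — peak 5.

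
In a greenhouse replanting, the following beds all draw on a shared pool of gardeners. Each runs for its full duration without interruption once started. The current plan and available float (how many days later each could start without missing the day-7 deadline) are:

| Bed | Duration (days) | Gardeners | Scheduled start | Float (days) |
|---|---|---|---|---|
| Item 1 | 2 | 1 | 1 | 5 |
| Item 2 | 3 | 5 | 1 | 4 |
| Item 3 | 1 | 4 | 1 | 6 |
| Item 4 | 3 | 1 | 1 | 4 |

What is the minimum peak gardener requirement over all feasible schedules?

5

Early-start (Item 1@1, Item 2@1, Item 3@1, Item 4@1) gives peak 11: d1:11  d2:7  d3:6  d4:0  d5:0  d6:0  d7:0.
Shift Item 2→4, Item 3→3.
Schedule Item 1@1, Item 2@4, Item 3@3, Item 4@1: d1:2  d2:2  d3:5  d4:5  d5:5  d6:5  d7:0 — peak 5.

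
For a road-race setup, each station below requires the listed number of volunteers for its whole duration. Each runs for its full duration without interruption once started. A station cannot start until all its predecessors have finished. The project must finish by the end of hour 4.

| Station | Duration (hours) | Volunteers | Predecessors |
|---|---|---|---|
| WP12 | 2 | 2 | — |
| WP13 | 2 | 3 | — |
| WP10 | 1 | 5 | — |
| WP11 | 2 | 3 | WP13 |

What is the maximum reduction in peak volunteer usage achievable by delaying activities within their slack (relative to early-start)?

2

Early-start peak: h1:10  h2:5  h3:3  h4:3 ⇒ 10.
Leveled (WP12@1, WP13@1, WP10@3, WP11@3): h1:5  h2:5  h3:8  h4:3 ⇒ 8.
Reduction 10 − 8 = 2.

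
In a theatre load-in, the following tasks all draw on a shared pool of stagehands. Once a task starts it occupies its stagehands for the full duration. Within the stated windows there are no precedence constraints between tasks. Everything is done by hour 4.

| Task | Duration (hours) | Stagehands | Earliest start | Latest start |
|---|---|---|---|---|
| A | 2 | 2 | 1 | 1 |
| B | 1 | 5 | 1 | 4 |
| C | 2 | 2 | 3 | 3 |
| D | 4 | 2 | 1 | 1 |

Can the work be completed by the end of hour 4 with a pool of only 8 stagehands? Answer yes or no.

The minimum achievable peak is 9; 8 < 9, so no feasible schedule stays within the cap.

no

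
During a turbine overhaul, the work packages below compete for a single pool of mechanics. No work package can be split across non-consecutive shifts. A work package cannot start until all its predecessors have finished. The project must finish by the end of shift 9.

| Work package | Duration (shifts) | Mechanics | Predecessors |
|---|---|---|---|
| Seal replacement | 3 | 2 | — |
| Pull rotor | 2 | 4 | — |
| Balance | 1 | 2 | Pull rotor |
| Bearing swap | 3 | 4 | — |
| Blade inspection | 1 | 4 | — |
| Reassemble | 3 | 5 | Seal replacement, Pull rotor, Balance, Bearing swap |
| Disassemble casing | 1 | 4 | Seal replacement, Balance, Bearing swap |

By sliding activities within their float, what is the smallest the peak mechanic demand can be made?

Early-start (Seal replacement@1, Pull rotor@1, Balance@3, Bearing swap@1, Blade inspection@1, Reassemble@4, Disassemble casing@4) gives peak 14: s1:14  s2:10  s3:8  s4:9  s5:5  s6:5  s7:0  s8:0  s9:0.
Shift Bearing swap→3, Blade inspection→4, Reassemble→6, Disassemble casing→9.
Schedule Seal replacement@1, Pull rotor@1, Balance@3, Bearing swap@3, Blade inspection@4, Reassemble@6, Disassemble casing@9: s1:6  s2:6  s3:8  s4:8  s5:4  s6:5  s7:5  s8:5  s9:4 — peak 8.

8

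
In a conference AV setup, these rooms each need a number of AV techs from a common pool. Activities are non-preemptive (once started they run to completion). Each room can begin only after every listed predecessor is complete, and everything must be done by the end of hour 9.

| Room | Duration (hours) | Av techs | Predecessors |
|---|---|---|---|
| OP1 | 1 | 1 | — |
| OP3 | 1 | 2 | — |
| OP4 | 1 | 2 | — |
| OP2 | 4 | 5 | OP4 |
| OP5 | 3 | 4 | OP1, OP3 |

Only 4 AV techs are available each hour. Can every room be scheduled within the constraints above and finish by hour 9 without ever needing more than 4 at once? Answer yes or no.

no

Total AV tech-hours = 37; over 9 hours the average is 37/9 > 4, so some hour must exceed 4.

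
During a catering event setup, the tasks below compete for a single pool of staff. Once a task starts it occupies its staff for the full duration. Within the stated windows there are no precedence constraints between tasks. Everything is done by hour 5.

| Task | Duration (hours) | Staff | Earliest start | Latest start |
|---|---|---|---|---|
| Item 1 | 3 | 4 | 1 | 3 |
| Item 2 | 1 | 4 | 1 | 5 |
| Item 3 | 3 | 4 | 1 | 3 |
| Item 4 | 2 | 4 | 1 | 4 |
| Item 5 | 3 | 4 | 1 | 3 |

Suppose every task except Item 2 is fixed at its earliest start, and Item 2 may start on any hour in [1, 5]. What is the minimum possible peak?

16

Item 2@1: h1:20  h2:16  h3:12  h4:0  h5:0 → peak 20
Item 2@2: h1:16  h2:20  h3:12  h4:0  h5:0 → peak 20
Item 2@3: h1:16  h2:16  h3:16  h4:0  h5:0 → peak 16
Item 2@4: h1:16  h2:16  h3:12  h4:4  h5:0 → peak 16
Item 2@5: h1:16  h2:16  h3:12  h4:0  h5:4 → peak 16
Best is Item 2@3, peak 16.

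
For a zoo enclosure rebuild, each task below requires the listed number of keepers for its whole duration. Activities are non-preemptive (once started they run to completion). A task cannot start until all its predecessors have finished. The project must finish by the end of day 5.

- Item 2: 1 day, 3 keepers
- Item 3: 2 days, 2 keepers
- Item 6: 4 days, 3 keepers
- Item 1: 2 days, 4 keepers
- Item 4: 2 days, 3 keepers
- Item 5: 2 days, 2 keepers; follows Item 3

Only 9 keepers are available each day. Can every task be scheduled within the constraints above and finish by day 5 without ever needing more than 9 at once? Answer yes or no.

yes

Schedule Item 2@1, Item 3@1, Item 6@1, Item 1@2, Item 4@4, Item 5@3: d1:8  d2:9  d3:9  d4:8  d5:3 — peak 9 ≤ 9.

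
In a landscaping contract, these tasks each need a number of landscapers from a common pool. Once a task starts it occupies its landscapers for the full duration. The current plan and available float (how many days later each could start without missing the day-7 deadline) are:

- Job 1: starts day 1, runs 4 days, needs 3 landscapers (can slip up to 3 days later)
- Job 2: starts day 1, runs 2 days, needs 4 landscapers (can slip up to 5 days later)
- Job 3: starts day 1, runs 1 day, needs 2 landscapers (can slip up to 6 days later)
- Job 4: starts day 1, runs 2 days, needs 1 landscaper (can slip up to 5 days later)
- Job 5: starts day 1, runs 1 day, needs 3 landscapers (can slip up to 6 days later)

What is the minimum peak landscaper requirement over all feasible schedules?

Early-start (Job 1@1, Job 2@1, Job 3@1, Job 4@1, Job 5@1) gives peak 13: d1:13  d2:8  d3:3  d4:3  d5:0  d6:0  d7:0.
Shift Job 2→5, Job 4→2, Job 5→7.
Schedule Job 1@1, Job 2@5, Job 3@1, Job 4@2, Job 5@7: d1:5  d2:4  d3:4  d4:3  d5:4  d6:4  d7:3 — peak 5.

5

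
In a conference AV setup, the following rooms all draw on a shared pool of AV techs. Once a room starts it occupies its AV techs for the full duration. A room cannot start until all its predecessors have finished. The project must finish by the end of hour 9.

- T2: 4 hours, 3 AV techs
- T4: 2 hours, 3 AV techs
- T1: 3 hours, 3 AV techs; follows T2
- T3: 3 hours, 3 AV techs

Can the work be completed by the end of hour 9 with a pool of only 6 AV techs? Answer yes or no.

Schedule T2@1, T4@1, T1@5, T3@3: h1:6  h2:6  h3:6  h4:6  h5:6  h6:3  h7:3  h8:0  h9:0 — peak 6 ≤ 6.

yes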